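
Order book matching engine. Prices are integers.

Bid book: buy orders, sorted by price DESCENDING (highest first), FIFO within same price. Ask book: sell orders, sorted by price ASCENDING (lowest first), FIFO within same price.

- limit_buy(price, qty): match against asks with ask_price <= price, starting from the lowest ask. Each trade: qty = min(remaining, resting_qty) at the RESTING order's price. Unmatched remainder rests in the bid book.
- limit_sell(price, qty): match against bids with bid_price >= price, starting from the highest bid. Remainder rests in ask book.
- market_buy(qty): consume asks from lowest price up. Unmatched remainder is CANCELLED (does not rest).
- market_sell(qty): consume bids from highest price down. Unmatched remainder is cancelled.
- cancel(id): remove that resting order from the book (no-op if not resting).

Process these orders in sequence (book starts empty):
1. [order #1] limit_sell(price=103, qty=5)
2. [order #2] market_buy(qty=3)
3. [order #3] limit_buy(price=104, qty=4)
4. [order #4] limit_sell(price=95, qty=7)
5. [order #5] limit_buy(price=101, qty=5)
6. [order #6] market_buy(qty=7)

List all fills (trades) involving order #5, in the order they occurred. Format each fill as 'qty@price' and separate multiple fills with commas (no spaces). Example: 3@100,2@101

After op 1 [order #1] limit_sell(price=103, qty=5): fills=none; bids=[-] asks=[#1:5@103]
After op 2 [order #2] market_buy(qty=3): fills=#2x#1:3@103; bids=[-] asks=[#1:2@103]
After op 3 [order #3] limit_buy(price=104, qty=4): fills=#3x#1:2@103; bids=[#3:2@104] asks=[-]
After op 4 [order #4] limit_sell(price=95, qty=7): fills=#3x#4:2@104; bids=[-] asks=[#4:5@95]
After op 5 [order #5] limit_buy(price=101, qty=5): fills=#5x#4:5@95; bids=[-] asks=[-]
After op 6 [order #6] market_buy(qty=7): fills=none; bids=[-] asks=[-]

Answer: 5@95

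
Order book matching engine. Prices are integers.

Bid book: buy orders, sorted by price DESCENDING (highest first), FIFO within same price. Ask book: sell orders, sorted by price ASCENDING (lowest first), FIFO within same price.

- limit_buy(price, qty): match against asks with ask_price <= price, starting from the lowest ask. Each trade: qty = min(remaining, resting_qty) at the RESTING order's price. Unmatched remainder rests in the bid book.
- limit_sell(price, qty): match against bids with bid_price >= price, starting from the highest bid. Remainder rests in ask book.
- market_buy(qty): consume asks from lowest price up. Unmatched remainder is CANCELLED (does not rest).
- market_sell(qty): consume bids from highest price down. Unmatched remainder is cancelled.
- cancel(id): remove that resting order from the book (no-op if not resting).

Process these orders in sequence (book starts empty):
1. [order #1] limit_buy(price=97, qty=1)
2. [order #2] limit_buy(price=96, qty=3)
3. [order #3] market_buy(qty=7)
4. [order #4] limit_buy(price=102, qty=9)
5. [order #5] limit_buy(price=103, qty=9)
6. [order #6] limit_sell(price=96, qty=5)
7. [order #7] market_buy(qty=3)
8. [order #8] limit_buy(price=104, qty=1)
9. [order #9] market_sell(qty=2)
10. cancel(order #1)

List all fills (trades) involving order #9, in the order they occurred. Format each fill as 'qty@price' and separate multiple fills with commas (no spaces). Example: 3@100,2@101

Answer: 1@104,1@103

Derivation:
After op 1 [order #1] limit_buy(price=97, qty=1): fills=none; bids=[#1:1@97] asks=[-]
After op 2 [order #2] limit_buy(price=96, qty=3): fills=none; bids=[#1:1@97 #2:3@96] asks=[-]
After op 3 [order #3] market_buy(qty=7): fills=none; bids=[#1:1@97 #2:3@96] asks=[-]
After op 4 [order #4] limit_buy(price=102, qty=9): fills=none; bids=[#4:9@102 #1:1@97 #2:3@96] asks=[-]
After op 5 [order #5] limit_buy(price=103, qty=9): fills=none; bids=[#5:9@103 #4:9@102 #1:1@97 #2:3@96] asks=[-]
After op 6 [order #6] limit_sell(price=96, qty=5): fills=#5x#6:5@103; bids=[#5:4@103 #4:9@102 #1:1@97 #2:3@96] asks=[-]
After op 7 [order #7] market_buy(qty=3): fills=none; bids=[#5:4@103 #4:9@102 #1:1@97 #2:3@96] asks=[-]
After op 8 [order #8] limit_buy(price=104, qty=1): fills=none; bids=[#8:1@104 #5:4@103 #4:9@102 #1:1@97 #2:3@96] asks=[-]
After op 9 [order #9] market_sell(qty=2): fills=#8x#9:1@104 #5x#9:1@103; bids=[#5:3@103 #4:9@102 #1:1@97 #2:3@96] asks=[-]
After op 10 cancel(order #1): fills=none; bids=[#5:3@103 #4:9@102 #2:3@96] asks=[-]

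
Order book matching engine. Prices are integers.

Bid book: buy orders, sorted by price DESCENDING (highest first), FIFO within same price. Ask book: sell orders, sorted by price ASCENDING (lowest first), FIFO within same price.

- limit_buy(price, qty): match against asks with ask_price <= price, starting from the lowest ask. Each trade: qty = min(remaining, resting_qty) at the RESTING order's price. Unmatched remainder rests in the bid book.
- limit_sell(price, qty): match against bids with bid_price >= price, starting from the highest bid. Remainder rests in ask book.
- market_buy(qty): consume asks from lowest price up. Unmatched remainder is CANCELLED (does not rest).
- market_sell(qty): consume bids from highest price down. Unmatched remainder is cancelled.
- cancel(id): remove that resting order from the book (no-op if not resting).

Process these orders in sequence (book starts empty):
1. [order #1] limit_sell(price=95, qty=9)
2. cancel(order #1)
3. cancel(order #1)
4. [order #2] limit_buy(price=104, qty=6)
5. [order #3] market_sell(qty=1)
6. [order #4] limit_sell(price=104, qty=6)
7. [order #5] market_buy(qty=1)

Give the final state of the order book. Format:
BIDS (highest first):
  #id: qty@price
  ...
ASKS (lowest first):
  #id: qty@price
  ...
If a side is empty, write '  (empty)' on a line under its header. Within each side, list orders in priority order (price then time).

After op 1 [order #1] limit_sell(price=95, qty=9): fills=none; bids=[-] asks=[#1:9@95]
After op 2 cancel(order #1): fills=none; bids=[-] asks=[-]
After op 3 cancel(order #1): fills=none; bids=[-] asks=[-]
After op 4 [order #2] limit_buy(price=104, qty=6): fills=none; bids=[#2:6@104] asks=[-]
After op 5 [order #3] market_sell(qty=1): fills=#2x#3:1@104; bids=[#2:5@104] asks=[-]
After op 6 [order #4] limit_sell(price=104, qty=6): fills=#2x#4:5@104; bids=[-] asks=[#4:1@104]
After op 7 [order #5] market_buy(qty=1): fills=#5x#4:1@104; bids=[-] asks=[-]

Answer: BIDS (highest first):
  (empty)
ASKS (lowest first):
  (empty)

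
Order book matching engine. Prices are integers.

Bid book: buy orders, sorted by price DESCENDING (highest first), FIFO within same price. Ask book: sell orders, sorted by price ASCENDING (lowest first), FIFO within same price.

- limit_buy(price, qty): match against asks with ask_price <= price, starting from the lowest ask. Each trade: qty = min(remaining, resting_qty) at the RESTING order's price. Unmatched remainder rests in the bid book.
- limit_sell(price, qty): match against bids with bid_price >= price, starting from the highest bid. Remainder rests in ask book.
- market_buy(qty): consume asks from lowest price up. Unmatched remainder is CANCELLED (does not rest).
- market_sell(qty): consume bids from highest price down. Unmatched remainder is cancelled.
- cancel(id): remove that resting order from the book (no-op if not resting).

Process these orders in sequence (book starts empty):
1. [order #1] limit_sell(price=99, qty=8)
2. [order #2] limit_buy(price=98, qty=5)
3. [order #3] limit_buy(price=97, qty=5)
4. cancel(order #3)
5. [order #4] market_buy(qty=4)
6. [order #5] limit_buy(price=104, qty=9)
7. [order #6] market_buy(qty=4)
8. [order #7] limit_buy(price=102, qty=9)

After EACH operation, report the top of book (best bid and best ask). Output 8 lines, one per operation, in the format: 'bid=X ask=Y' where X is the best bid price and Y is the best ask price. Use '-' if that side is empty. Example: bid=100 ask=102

After op 1 [order #1] limit_sell(price=99, qty=8): fills=none; bids=[-] asks=[#1:8@99]
After op 2 [order #2] limit_buy(price=98, qty=5): fills=none; bids=[#2:5@98] asks=[#1:8@99]
After op 3 [order #3] limit_buy(price=97, qty=5): fills=none; bids=[#2:5@98 #3:5@97] asks=[#1:8@99]
After op 4 cancel(order #3): fills=none; bids=[#2:5@98] asks=[#1:8@99]
After op 5 [order #4] market_buy(qty=4): fills=#4x#1:4@99; bids=[#2:5@98] asks=[#1:4@99]
After op 6 [order #5] limit_buy(price=104, qty=9): fills=#5x#1:4@99; bids=[#5:5@104 #2:5@98] asks=[-]
After op 7 [order #6] market_buy(qty=4): fills=none; bids=[#5:5@104 #2:5@98] asks=[-]
After op 8 [order #7] limit_buy(price=102, qty=9): fills=none; bids=[#5:5@104 #7:9@102 #2:5@98] asks=[-]

Answer: bid=- ask=99
bid=98 ask=99
bid=98 ask=99
bid=98 ask=99
bid=98 ask=99
bid=104 ask=-
bid=104 ask=-
bid=104 ask=-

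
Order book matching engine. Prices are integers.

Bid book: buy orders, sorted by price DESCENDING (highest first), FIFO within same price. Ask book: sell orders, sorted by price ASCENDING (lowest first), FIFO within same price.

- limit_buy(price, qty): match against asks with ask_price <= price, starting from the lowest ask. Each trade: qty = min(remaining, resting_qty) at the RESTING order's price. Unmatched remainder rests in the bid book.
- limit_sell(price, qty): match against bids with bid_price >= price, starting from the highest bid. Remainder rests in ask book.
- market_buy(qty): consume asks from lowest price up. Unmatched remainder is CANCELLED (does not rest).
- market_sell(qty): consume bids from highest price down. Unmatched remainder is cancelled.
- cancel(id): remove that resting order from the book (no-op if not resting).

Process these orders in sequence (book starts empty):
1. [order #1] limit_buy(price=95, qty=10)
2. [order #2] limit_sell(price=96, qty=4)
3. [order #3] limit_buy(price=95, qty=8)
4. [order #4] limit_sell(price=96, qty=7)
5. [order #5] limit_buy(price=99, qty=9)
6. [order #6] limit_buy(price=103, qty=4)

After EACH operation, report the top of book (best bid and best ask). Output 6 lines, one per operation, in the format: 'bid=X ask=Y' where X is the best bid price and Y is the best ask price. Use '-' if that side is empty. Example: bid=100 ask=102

Answer: bid=95 ask=-
bid=95 ask=96
bid=95 ask=96
bid=95 ask=96
bid=95 ask=96
bid=103 ask=-

Derivation:
After op 1 [order #1] limit_buy(price=95, qty=10): fills=none; bids=[#1:10@95] asks=[-]
After op 2 [order #2] limit_sell(price=96, qty=4): fills=none; bids=[#1:10@95] asks=[#2:4@96]
After op 3 [order #3] limit_buy(price=95, qty=8): fills=none; bids=[#1:10@95 #3:8@95] asks=[#2:4@96]
After op 4 [order #4] limit_sell(price=96, qty=7): fills=none; bids=[#1:10@95 #3:8@95] asks=[#2:4@96 #4:7@96]
After op 5 [order #5] limit_buy(price=99, qty=9): fills=#5x#2:4@96 #5x#4:5@96; bids=[#1:10@95 #3:8@95] asks=[#4:2@96]
After op 6 [order #6] limit_buy(price=103, qty=4): fills=#6x#4:2@96; bids=[#6:2@103 #1:10@95 #3:8@95] asks=[-]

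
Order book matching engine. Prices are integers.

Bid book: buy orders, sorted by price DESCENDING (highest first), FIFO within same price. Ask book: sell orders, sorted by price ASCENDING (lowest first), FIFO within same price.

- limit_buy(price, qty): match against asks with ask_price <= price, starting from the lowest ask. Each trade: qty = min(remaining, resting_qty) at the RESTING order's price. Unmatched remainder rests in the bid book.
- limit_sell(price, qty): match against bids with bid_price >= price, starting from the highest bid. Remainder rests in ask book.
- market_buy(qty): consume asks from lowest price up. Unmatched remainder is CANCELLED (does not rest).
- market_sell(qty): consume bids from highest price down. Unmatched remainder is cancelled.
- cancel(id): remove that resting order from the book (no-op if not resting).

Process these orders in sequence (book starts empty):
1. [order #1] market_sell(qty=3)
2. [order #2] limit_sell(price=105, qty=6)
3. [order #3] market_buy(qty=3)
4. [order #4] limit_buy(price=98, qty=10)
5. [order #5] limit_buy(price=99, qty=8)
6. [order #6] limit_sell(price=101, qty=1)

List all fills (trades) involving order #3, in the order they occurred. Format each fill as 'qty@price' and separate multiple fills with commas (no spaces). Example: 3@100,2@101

After op 1 [order #1] market_sell(qty=3): fills=none; bids=[-] asks=[-]
After op 2 [order #2] limit_sell(price=105, qty=6): fills=none; bids=[-] asks=[#2:6@105]
After op 3 [order #3] market_buy(qty=3): fills=#3x#2:3@105; bids=[-] asks=[#2:3@105]
After op 4 [order #4] limit_buy(price=98, qty=10): fills=none; bids=[#4:10@98] asks=[#2:3@105]
After op 5 [order #5] limit_buy(price=99, qty=8): fills=none; bids=[#5:8@99 #4:10@98] asks=[#2:3@105]
After op 6 [order #6] limit_sell(price=101, qty=1): fills=none; bids=[#5:8@99 #4:10@98] asks=[#6:1@101 #2:3@105]

Answer: 3@105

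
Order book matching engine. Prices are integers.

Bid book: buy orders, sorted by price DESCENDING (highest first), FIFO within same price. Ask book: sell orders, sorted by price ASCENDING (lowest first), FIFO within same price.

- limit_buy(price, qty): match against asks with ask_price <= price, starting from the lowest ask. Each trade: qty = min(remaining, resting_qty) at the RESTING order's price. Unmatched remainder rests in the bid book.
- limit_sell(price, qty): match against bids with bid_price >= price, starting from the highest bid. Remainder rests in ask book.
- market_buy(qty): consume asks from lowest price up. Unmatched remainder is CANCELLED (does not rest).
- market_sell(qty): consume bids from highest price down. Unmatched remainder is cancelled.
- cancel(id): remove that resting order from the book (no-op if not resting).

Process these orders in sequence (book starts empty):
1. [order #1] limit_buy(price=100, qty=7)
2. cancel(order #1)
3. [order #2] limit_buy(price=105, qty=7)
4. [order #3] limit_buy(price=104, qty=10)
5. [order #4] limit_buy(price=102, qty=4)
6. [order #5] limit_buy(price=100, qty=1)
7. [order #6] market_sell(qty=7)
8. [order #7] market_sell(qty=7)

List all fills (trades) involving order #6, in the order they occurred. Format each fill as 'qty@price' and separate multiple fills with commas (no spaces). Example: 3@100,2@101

Answer: 7@105

Derivation:
After op 1 [order #1] limit_buy(price=100, qty=7): fills=none; bids=[#1:7@100] asks=[-]
After op 2 cancel(order #1): fills=none; bids=[-] asks=[-]
After op 3 [order #2] limit_buy(price=105, qty=7): fills=none; bids=[#2:7@105] asks=[-]
After op 4 [order #3] limit_buy(price=104, qty=10): fills=none; bids=[#2:7@105 #3:10@104] asks=[-]
After op 5 [order #4] limit_buy(price=102, qty=4): fills=none; bids=[#2:7@105 #3:10@104 #4:4@102] asks=[-]
After op 6 [order #5] limit_buy(price=100, qty=1): fills=none; bids=[#2:7@105 #3:10@104 #4:4@102 #5:1@100] asks=[-]
After op 7 [order #6] market_sell(qty=7): fills=#2x#6:7@105; bids=[#3:10@104 #4:4@102 #5:1@100] asks=[-]
After op 8 [order #7] market_sell(qty=7): fills=#3x#7:7@104; bids=[#3:3@104 #4:4@102 #5:1@100] asks=[-]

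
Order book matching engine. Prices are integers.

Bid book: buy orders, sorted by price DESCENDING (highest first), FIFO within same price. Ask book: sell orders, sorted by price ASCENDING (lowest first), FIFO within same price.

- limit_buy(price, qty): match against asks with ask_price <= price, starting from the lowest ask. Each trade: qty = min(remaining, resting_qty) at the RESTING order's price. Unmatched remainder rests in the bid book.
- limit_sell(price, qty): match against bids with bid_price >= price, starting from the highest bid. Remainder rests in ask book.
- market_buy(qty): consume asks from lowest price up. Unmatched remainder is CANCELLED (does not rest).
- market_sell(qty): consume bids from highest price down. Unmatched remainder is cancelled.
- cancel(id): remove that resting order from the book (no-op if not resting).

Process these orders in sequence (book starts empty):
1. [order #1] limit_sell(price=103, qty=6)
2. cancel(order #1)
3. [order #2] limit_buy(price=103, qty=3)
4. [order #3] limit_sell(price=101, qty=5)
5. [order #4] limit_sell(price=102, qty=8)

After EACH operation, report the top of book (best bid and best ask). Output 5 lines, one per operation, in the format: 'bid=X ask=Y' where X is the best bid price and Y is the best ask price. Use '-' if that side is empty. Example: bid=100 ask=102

After op 1 [order #1] limit_sell(price=103, qty=6): fills=none; bids=[-] asks=[#1:6@103]
After op 2 cancel(order #1): fills=none; bids=[-] asks=[-]
After op 3 [order #2] limit_buy(price=103, qty=3): fills=none; bids=[#2:3@103] asks=[-]
After op 4 [order #3] limit_sell(price=101, qty=5): fills=#2x#3:3@103; bids=[-] asks=[#3:2@101]
After op 5 [order #4] limit_sell(price=102, qty=8): fills=none; bids=[-] asks=[#3:2@101 #4:8@102]

Answer: bid=- ask=103
bid=- ask=-
bid=103 ask=-
bid=- ask=101
bid=- ask=101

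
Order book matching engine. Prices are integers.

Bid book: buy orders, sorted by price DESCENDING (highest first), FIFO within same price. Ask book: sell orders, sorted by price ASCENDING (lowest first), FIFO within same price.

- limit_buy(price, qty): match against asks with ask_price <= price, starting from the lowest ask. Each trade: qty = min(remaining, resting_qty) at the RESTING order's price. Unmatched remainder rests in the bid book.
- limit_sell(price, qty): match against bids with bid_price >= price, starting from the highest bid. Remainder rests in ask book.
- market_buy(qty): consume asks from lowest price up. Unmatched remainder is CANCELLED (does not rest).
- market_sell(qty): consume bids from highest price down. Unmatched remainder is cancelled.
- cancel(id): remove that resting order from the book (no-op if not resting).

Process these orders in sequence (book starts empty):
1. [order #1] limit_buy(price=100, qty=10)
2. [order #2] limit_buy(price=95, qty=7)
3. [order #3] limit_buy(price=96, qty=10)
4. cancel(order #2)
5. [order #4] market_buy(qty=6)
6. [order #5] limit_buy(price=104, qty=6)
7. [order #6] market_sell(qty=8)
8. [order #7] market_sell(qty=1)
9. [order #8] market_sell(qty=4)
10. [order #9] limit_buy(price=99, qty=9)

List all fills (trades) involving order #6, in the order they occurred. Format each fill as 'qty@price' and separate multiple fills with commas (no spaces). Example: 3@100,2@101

Answer: 6@104,2@100

Derivation:
After op 1 [order #1] limit_buy(price=100, qty=10): fills=none; bids=[#1:10@100] asks=[-]
After op 2 [order #2] limit_buy(price=95, qty=7): fills=none; bids=[#1:10@100 #2:7@95] asks=[-]
After op 3 [order #3] limit_buy(price=96, qty=10): fills=none; bids=[#1:10@100 #3:10@96 #2:7@95] asks=[-]
After op 4 cancel(order #2): fills=none; bids=[#1:10@100 #3:10@96] asks=[-]
After op 5 [order #4] market_buy(qty=6): fills=none; bids=[#1:10@100 #3:10@96] asks=[-]
After op 6 [order #5] limit_buy(price=104, qty=6): fills=none; bids=[#5:6@104 #1:10@100 #3:10@96] asks=[-]
After op 7 [order #6] market_sell(qty=8): fills=#5x#6:6@104 #1x#6:2@100; bids=[#1:8@100 #3:10@96] asks=[-]
After op 8 [order #7] market_sell(qty=1): fills=#1x#7:1@100; bids=[#1:7@100 #3:10@96] asks=[-]
After op 9 [order #8] market_sell(qty=4): fills=#1x#8:4@100; bids=[#1:3@100 #3:10@96] asks=[-]
After op 10 [order #9] limit_buy(price=99, qty=9): fills=none; bids=[#1:3@100 #9:9@99 #3:10@96] asks=[-]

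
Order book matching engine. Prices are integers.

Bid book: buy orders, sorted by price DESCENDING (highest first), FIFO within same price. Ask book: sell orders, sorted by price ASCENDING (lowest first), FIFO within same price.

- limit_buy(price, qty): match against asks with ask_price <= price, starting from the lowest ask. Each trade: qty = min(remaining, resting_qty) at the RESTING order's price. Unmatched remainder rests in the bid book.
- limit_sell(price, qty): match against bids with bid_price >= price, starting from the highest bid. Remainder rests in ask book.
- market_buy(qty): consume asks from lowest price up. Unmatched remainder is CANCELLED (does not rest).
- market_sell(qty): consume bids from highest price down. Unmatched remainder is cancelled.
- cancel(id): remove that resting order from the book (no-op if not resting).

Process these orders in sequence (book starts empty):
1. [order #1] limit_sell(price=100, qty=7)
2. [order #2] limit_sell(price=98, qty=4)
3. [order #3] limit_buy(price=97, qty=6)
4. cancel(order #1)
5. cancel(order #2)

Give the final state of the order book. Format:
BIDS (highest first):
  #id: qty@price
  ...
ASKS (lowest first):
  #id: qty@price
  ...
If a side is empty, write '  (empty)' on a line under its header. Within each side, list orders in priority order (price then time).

After op 1 [order #1] limit_sell(price=100, qty=7): fills=none; bids=[-] asks=[#1:7@100]
After op 2 [order #2] limit_sell(price=98, qty=4): fills=none; bids=[-] asks=[#2:4@98 #1:7@100]
After op 3 [order #3] limit_buy(price=97, qty=6): fills=none; bids=[#3:6@97] asks=[#2:4@98 #1:7@100]
After op 4 cancel(order #1): fills=none; bids=[#3:6@97] asks=[#2:4@98]
After op 5 cancel(order #2): fills=none; bids=[#3:6@97] asks=[-]

Answer: BIDS (highest first):
  #3: 6@97
ASKS (lowest first):
  (empty)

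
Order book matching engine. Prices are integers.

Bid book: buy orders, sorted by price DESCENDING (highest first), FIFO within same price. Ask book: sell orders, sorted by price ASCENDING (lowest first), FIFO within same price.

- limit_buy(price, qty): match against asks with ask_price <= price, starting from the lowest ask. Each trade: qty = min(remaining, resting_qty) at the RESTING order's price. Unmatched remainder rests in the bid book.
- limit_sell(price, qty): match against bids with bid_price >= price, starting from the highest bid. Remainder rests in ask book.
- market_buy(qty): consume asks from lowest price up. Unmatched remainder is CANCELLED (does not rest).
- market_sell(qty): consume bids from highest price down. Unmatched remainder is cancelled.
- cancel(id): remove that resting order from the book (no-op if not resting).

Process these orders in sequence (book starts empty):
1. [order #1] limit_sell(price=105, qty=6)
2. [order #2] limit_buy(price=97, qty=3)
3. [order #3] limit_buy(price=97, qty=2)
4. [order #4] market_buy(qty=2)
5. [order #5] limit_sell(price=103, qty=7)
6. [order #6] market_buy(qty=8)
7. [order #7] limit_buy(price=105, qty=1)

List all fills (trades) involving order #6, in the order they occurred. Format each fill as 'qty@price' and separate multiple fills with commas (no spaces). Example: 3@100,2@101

Answer: 7@103,1@105

Derivation:
After op 1 [order #1] limit_sell(price=105, qty=6): fills=none; bids=[-] asks=[#1:6@105]
After op 2 [order #2] limit_buy(price=97, qty=3): fills=none; bids=[#2:3@97] asks=[#1:6@105]
After op 3 [order #3] limit_buy(price=97, qty=2): fills=none; bids=[#2:3@97 #3:2@97] asks=[#1:6@105]
After op 4 [order #4] market_buy(qty=2): fills=#4x#1:2@105; bids=[#2:3@97 #3:2@97] asks=[#1:4@105]
After op 5 [order #5] limit_sell(price=103, qty=7): fills=none; bids=[#2:3@97 #3:2@97] asks=[#5:7@103 #1:4@105]
After op 6 [order #6] market_buy(qty=8): fills=#6x#5:7@103 #6x#1:1@105; bids=[#2:3@97 #3:2@97] asks=[#1:3@105]
After op 7 [order #7] limit_buy(price=105, qty=1): fills=#7x#1:1@105; bids=[#2:3@97 #3:2@97] asks=[#1:2@105]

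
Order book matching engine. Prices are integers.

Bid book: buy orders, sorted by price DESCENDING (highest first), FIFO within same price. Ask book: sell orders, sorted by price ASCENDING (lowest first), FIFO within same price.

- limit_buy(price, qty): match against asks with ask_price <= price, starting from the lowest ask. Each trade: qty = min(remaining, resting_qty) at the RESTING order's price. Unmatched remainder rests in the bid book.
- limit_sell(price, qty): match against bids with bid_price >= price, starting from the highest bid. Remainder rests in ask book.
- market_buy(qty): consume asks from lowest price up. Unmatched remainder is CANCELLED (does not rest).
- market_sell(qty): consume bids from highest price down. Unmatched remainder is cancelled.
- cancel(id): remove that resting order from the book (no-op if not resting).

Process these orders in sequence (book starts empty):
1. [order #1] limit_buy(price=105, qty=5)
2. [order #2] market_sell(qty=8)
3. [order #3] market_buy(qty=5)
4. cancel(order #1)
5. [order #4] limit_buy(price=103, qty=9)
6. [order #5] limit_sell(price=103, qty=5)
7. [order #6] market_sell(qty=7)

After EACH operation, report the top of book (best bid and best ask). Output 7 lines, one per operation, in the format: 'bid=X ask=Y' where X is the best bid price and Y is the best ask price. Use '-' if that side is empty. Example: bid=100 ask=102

Answer: bid=105 ask=-
bid=- ask=-
bid=- ask=-
bid=- ask=-
bid=103 ask=-
bid=103 ask=-
bid=- ask=-

Derivation:
After op 1 [order #1] limit_buy(price=105, qty=5): fills=none; bids=[#1:5@105] asks=[-]
After op 2 [order #2] market_sell(qty=8): fills=#1x#2:5@105; bids=[-] asks=[-]
After op 3 [order #3] market_buy(qty=5): fills=none; bids=[-] asks=[-]
After op 4 cancel(order #1): fills=none; bids=[-] asks=[-]
After op 5 [order #4] limit_buy(price=103, qty=9): fills=none; bids=[#4:9@103] asks=[-]
After op 6 [order #5] limit_sell(price=103, qty=5): fills=#4x#5:5@103; bids=[#4:4@103] asks=[-]
After op 7 [order #6] market_sell(qty=7): fills=#4x#6:4@103; bids=[-] asks=[-]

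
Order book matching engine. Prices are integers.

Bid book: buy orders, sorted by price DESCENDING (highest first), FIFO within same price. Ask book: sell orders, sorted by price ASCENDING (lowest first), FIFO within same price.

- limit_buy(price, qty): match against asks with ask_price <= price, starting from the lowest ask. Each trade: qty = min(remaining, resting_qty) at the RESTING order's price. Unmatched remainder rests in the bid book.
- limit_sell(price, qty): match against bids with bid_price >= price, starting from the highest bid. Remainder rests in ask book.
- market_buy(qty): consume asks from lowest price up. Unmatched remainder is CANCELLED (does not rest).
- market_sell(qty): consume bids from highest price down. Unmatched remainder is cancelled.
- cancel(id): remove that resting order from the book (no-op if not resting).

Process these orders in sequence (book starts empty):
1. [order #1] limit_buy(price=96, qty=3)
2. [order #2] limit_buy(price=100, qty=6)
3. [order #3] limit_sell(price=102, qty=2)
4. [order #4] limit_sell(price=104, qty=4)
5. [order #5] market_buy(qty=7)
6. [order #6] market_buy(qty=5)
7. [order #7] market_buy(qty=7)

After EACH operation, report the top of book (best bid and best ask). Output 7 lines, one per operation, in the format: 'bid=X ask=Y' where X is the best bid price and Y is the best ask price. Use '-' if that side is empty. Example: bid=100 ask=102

After op 1 [order #1] limit_buy(price=96, qty=3): fills=none; bids=[#1:3@96] asks=[-]
After op 2 [order #2] limit_buy(price=100, qty=6): fills=none; bids=[#2:6@100 #1:3@96] asks=[-]
After op 3 [order #3] limit_sell(price=102, qty=2): fills=none; bids=[#2:6@100 #1:3@96] asks=[#3:2@102]
After op 4 [order #4] limit_sell(price=104, qty=4): fills=none; bids=[#2:6@100 #1:3@96] asks=[#3:2@102 #4:4@104]
After op 5 [order #5] market_buy(qty=7): fills=#5x#3:2@102 #5x#4:4@104; bids=[#2:6@100 #1:3@96] asks=[-]
After op 6 [order #6] market_buy(qty=5): fills=none; bids=[#2:6@100 #1:3@96] asks=[-]
After op 7 [order #7] market_buy(qty=7): fills=none; bids=[#2:6@100 #1:3@96] asks=[-]

Answer: bid=96 ask=-
bid=100 ask=-
bid=100 ask=102
bid=100 ask=102
bid=100 ask=-
bid=100 ask=-
bid=100 ask=-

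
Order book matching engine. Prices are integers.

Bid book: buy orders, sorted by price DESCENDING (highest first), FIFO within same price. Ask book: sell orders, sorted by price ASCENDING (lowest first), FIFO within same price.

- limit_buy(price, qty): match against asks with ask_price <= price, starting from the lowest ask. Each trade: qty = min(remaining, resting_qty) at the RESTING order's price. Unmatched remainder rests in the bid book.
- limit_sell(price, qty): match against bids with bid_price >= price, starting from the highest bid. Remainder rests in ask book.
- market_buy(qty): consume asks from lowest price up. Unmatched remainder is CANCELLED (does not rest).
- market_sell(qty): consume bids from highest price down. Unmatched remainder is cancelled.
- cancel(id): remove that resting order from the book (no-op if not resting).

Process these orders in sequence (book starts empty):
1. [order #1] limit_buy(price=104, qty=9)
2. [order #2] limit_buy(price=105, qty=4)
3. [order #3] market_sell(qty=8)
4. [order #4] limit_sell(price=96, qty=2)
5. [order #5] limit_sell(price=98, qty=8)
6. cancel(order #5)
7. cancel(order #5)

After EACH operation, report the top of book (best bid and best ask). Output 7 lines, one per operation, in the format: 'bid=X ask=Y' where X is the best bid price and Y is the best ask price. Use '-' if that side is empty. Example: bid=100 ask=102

After op 1 [order #1] limit_buy(price=104, qty=9): fills=none; bids=[#1:9@104] asks=[-]
After op 2 [order #2] limit_buy(price=105, qty=4): fills=none; bids=[#2:4@105 #1:9@104] asks=[-]
After op 3 [order #3] market_sell(qty=8): fills=#2x#3:4@105 #1x#3:4@104; bids=[#1:5@104] asks=[-]
After op 4 [order #4] limit_sell(price=96, qty=2): fills=#1x#4:2@104; bids=[#1:3@104] asks=[-]
After op 5 [order #5] limit_sell(price=98, qty=8): fills=#1x#5:3@104; bids=[-] asks=[#5:5@98]
After op 6 cancel(order #5): fills=none; bids=[-] asks=[-]
After op 7 cancel(order #5): fills=none; bids=[-] asks=[-]

Answer: bid=104 ask=-
bid=105 ask=-
bid=104 ask=-
bid=104 ask=-
bid=- ask=98
bid=- ask=-
bid=- ask=-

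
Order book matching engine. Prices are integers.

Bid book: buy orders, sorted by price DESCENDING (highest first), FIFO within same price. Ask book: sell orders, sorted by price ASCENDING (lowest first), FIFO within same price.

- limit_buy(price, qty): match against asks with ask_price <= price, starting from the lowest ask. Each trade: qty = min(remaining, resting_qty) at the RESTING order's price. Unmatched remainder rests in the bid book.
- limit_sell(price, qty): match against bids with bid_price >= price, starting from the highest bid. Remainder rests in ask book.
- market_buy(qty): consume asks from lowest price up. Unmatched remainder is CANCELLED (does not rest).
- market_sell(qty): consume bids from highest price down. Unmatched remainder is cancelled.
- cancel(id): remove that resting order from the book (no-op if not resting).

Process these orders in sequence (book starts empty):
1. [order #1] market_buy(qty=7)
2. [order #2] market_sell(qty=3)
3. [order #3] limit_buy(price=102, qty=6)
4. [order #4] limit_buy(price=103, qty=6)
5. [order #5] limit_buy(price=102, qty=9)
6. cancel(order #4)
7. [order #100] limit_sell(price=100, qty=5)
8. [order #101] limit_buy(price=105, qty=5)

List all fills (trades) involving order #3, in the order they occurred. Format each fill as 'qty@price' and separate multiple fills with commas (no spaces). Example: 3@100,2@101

Answer: 5@102

Derivation:
After op 1 [order #1] market_buy(qty=7): fills=none; bids=[-] asks=[-]
After op 2 [order #2] market_sell(qty=3): fills=none; bids=[-] asks=[-]
After op 3 [order #3] limit_buy(price=102, qty=6): fills=none; bids=[#3:6@102] asks=[-]
After op 4 [order #4] limit_buy(price=103, qty=6): fills=none; bids=[#4:6@103 #3:6@102] asks=[-]
After op 5 [order #5] limit_buy(price=102, qty=9): fills=none; bids=[#4:6@103 #3:6@102 #5:9@102] asks=[-]
After op 6 cancel(order #4): fills=none; bids=[#3:6@102 #5:9@102] asks=[-]
After op 7 [order #100] limit_sell(price=100, qty=5): fills=#3x#100:5@102; bids=[#3:1@102 #5:9@102] asks=[-]
After op 8 [order #101] limit_buy(price=105, qty=5): fills=none; bids=[#101:5@105 #3:1@102 #5:9@102] asks=[-]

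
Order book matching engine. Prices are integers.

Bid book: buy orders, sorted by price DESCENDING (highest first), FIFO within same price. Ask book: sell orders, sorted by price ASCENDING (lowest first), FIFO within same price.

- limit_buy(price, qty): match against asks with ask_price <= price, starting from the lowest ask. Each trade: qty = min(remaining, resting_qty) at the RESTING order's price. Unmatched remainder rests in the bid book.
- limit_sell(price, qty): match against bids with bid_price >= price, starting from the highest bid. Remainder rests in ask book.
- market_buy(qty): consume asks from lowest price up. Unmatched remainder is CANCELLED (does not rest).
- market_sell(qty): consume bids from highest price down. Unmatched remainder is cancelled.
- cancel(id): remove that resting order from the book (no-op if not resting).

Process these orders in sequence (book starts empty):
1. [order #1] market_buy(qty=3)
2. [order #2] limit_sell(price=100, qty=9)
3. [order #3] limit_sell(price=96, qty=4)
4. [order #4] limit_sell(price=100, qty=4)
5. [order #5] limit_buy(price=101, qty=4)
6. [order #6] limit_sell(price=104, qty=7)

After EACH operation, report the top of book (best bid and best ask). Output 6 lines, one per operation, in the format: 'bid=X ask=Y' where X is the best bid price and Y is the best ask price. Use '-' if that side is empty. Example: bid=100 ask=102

Answer: bid=- ask=-
bid=- ask=100
bid=- ask=96
bid=- ask=96
bid=- ask=100
bid=- ask=100

Derivation:
After op 1 [order #1] market_buy(qty=3): fills=none; bids=[-] asks=[-]
After op 2 [order #2] limit_sell(price=100, qty=9): fills=none; bids=[-] asks=[#2:9@100]
After op 3 [order #3] limit_sell(price=96, qty=4): fills=none; bids=[-] asks=[#3:4@96 #2:9@100]
After op 4 [order #4] limit_sell(price=100, qty=4): fills=none; bids=[-] asks=[#3:4@96 #2:9@100 #4:4@100]
After op 5 [order #5] limit_buy(price=101, qty=4): fills=#5x#3:4@96; bids=[-] asks=[#2:9@100 #4:4@100]
After op 6 [order #6] limit_sell(price=104, qty=7): fills=none; bids=[-] asks=[#2:9@100 #4:4@100 #6:7@104]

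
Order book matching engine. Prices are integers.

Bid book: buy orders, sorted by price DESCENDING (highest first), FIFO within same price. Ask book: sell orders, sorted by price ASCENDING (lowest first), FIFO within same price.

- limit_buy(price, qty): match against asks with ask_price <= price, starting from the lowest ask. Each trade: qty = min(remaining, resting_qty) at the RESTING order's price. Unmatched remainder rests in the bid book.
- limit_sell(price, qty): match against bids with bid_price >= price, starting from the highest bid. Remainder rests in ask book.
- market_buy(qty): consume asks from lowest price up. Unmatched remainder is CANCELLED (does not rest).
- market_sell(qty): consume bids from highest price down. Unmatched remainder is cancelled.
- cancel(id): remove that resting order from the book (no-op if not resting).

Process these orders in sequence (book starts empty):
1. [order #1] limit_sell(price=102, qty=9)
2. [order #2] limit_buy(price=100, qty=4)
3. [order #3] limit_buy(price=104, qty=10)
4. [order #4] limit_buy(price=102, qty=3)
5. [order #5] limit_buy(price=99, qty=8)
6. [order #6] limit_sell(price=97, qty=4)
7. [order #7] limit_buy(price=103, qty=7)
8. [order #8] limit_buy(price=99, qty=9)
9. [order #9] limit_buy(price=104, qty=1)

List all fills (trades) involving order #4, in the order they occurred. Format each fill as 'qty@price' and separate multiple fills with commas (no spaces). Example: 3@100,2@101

Answer: 3@102

Derivation:
After op 1 [order #1] limit_sell(price=102, qty=9): fills=none; bids=[-] asks=[#1:9@102]
After op 2 [order #2] limit_buy(price=100, qty=4): fills=none; bids=[#2:4@100] asks=[#1:9@102]
After op 3 [order #3] limit_buy(price=104, qty=10): fills=#3x#1:9@102; bids=[#3:1@104 #2:4@100] asks=[-]
After op 4 [order #4] limit_buy(price=102, qty=3): fills=none; bids=[#3:1@104 #4:3@102 #2:4@100] asks=[-]
After op 5 [order #5] limit_buy(price=99, qty=8): fills=none; bids=[#3:1@104 #4:3@102 #2:4@100 #5:8@99] asks=[-]
After op 6 [order #6] limit_sell(price=97, qty=4): fills=#3x#6:1@104 #4x#6:3@102; bids=[#2:4@100 #5:8@99] asks=[-]
After op 7 [order #7] limit_buy(price=103, qty=7): fills=none; bids=[#7:7@103 #2:4@100 #5:8@99] asks=[-]
After op 8 [order #8] limit_buy(price=99, qty=9): fills=none; bids=[#7:7@103 #2:4@100 #5:8@99 #8:9@99] asks=[-]
After op 9 [order #9] limit_buy(price=104, qty=1): fills=none; bids=[#9:1@104 #7:7@103 #2:4@100 #5:8@99 #8:9@99] asks=[-]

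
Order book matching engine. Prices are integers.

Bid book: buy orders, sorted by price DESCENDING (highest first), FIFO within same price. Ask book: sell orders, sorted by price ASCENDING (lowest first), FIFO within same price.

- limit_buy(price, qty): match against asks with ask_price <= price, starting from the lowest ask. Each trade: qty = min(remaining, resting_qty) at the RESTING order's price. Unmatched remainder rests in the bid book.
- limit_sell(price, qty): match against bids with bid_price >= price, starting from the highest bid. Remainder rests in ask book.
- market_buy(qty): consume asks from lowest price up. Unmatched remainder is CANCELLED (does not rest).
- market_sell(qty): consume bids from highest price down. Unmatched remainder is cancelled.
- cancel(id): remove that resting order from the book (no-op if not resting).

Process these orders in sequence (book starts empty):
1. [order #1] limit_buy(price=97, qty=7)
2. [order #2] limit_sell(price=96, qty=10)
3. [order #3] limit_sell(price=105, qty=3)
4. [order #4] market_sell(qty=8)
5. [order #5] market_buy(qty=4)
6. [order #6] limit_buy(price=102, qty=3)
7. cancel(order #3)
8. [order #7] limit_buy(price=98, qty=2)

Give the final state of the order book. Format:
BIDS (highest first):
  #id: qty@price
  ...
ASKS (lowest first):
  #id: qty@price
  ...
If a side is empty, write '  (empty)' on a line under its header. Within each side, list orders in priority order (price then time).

Answer: BIDS (highest first):
  #6: 3@102
  #7: 2@98
ASKS (lowest first):
  (empty)

Derivation:
After op 1 [order #1] limit_buy(price=97, qty=7): fills=none; bids=[#1:7@97] asks=[-]
After op 2 [order #2] limit_sell(price=96, qty=10): fills=#1x#2:7@97; bids=[-] asks=[#2:3@96]
After op 3 [order #3] limit_sell(price=105, qty=3): fills=none; bids=[-] asks=[#2:3@96 #3:3@105]
After op 4 [order #4] market_sell(qty=8): fills=none; bids=[-] asks=[#2:3@96 #3:3@105]
After op 5 [order #5] market_buy(qty=4): fills=#5x#2:3@96 #5x#3:1@105; bids=[-] asks=[#3:2@105]
After op 6 [order #6] limit_buy(price=102, qty=3): fills=none; bids=[#6:3@102] asks=[#3:2@105]
After op 7 cancel(order #3): fills=none; bids=[#6:3@102] asks=[-]
After op 8 [order #7] limit_buy(price=98, qty=2): fills=none; bids=[#6:3@102 #7:2@98] asks=[-]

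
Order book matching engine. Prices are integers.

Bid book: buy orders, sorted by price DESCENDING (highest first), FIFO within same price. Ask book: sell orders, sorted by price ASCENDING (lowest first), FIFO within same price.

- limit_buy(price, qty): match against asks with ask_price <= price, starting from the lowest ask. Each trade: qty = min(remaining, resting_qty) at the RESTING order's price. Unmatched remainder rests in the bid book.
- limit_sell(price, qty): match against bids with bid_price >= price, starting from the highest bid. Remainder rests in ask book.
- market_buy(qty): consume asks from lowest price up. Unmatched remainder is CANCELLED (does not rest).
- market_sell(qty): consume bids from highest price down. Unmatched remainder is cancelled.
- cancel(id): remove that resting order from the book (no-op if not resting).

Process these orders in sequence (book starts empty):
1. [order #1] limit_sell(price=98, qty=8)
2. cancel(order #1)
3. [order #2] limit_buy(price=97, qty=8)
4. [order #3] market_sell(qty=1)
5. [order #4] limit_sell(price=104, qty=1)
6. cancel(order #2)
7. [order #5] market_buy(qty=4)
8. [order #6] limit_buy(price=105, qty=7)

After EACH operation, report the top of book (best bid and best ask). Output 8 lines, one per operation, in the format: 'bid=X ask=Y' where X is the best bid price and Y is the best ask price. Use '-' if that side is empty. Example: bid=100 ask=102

Answer: bid=- ask=98
bid=- ask=-
bid=97 ask=-
bid=97 ask=-
bid=97 ask=104
bid=- ask=104
bid=- ask=-
bid=105 ask=-

Derivation:
After op 1 [order #1] limit_sell(price=98, qty=8): fills=none; bids=[-] asks=[#1:8@98]
After op 2 cancel(order #1): fills=none; bids=[-] asks=[-]
After op 3 [order #2] limit_buy(price=97, qty=8): fills=none; bids=[#2:8@97] asks=[-]
After op 4 [order #3] market_sell(qty=1): fills=#2x#3:1@97; bids=[#2:7@97] asks=[-]
After op 5 [order #4] limit_sell(price=104, qty=1): fills=none; bids=[#2:7@97] asks=[#4:1@104]
After op 6 cancel(order #2): fills=none; bids=[-] asks=[#4:1@104]
After op 7 [order #5] market_buy(qty=4): fills=#5x#4:1@104; bids=[-] asks=[-]
After op 8 [order #6] limit_buy(price=105, qty=7): fills=none; bids=[#6:7@105] asks=[-]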